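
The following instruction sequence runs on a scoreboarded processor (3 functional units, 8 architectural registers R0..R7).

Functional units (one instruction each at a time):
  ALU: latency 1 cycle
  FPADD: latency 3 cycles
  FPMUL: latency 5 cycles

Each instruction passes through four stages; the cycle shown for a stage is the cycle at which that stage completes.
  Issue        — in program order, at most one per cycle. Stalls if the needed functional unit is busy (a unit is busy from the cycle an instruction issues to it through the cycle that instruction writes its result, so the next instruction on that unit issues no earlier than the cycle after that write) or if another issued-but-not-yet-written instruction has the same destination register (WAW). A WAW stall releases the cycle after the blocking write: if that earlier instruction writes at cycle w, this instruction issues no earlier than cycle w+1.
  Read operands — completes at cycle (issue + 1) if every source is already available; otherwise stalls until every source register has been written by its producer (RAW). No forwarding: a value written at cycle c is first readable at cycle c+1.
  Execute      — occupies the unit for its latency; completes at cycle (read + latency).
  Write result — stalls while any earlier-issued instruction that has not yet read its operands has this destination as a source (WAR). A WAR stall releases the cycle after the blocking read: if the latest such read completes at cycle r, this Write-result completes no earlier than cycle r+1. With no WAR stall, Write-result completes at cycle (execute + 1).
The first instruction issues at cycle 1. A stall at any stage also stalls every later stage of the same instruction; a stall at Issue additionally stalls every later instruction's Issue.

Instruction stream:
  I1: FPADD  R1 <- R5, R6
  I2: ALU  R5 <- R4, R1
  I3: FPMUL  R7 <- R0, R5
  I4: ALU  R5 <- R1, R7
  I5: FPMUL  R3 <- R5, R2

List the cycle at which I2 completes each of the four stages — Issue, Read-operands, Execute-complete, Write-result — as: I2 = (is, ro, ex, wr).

I1  is:1  ro:2  ex:5  wr:6
I2  is:2  ro:7  ex:8  wr:9  — RAW R1: wait I1 write@6
I3  is:3  ro:10  ex:15  wr:16  — RAW R5: wait I2 write@9
I4  is:10  ro:17  ex:18  wr:19  — struct: ALU busy until I2 writes@9, RAW R7: wait I3 write@16
I5  is:17  ro:20  ex:25  wr:26  — struct: FPMUL busy until I3 writes@16, RAW R5: wait I4 write@19

I2 = (2, 7, 8, 9)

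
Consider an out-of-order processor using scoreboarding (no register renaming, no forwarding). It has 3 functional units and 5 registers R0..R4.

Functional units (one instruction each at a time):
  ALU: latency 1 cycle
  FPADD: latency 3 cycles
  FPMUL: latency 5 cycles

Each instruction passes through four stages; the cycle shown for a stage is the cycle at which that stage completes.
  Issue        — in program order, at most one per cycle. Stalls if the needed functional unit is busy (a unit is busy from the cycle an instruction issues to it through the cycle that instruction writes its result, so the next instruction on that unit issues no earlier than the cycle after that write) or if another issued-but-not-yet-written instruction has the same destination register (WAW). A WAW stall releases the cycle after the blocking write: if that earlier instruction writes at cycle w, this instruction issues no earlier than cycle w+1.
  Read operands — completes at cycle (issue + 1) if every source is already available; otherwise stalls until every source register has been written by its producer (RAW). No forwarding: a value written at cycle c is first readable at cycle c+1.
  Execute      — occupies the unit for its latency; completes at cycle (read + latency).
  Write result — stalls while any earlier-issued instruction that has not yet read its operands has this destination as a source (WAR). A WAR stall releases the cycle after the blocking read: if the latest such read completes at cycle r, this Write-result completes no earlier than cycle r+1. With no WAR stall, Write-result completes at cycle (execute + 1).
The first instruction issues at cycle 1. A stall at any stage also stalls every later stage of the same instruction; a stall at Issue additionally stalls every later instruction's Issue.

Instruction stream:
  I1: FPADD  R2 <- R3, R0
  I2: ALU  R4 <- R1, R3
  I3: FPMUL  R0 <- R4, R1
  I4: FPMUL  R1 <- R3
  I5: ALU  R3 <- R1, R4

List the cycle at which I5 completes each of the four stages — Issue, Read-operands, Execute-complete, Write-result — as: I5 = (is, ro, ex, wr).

I5 = (14, 21, 22, 23)

  I1 | 1 | 2 | 5 | 6
  I2 | 2 | 3 | 4 | 5
  I3 | 3 | 6 | 11 | 12   RAW R4: wait I2 write@5
  I4 | 13 | 14 | 19 | 20   struct: FPMUL busy until I3 writes@12
  I5 | 14 | 21 | 22 | 23   RAW R1: wait I4 write@20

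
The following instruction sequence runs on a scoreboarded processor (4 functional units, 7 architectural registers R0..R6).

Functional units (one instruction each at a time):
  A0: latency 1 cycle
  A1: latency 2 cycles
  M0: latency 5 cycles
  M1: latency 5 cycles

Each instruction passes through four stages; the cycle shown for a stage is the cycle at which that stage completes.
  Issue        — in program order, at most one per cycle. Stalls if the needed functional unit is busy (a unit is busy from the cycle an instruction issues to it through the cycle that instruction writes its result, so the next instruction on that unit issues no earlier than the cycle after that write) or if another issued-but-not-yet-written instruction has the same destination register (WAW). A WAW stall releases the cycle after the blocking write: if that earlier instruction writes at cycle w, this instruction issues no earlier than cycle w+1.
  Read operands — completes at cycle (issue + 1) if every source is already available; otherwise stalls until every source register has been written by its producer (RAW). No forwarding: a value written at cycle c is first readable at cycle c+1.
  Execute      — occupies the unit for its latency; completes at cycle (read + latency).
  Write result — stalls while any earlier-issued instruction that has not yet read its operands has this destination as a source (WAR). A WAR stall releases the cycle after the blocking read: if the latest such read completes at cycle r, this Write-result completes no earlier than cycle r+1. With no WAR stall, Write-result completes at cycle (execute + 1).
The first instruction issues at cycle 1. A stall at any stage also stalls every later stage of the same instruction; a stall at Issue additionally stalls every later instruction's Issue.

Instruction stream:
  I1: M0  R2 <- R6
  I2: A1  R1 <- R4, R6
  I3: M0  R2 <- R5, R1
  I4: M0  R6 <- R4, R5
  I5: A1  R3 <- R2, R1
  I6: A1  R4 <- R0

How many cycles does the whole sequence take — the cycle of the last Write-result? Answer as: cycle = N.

cycle = 27

cycle 1: I1 dispatched to M0
cycle 2: I1 operands ready | I2 dispatched to A1
cycle 3: I2 operands ready
cycle 5: I2 complete
cycle 6: R1←I2
cycle 7: I1 complete
cycle 8: R2←I1
cycle 9: I3 dispatched to M0
cycle 10: I3 operands ready
cycle 15: I3 complete
cycle 16: R2←I3
cycle 17: I4 dispatched to M0
cycle 18: I4 operands ready | I5 dispatched to A1
cycle 19: I5 operands ready
cycle 21: I5 complete
cycle 22: R3←I5
cycle 23: I4 complete | I6 dispatched to A1
cycle 24: R6←I4 | I6 operands ready
cycle 26: I6 complete
cycle 27: R4←I6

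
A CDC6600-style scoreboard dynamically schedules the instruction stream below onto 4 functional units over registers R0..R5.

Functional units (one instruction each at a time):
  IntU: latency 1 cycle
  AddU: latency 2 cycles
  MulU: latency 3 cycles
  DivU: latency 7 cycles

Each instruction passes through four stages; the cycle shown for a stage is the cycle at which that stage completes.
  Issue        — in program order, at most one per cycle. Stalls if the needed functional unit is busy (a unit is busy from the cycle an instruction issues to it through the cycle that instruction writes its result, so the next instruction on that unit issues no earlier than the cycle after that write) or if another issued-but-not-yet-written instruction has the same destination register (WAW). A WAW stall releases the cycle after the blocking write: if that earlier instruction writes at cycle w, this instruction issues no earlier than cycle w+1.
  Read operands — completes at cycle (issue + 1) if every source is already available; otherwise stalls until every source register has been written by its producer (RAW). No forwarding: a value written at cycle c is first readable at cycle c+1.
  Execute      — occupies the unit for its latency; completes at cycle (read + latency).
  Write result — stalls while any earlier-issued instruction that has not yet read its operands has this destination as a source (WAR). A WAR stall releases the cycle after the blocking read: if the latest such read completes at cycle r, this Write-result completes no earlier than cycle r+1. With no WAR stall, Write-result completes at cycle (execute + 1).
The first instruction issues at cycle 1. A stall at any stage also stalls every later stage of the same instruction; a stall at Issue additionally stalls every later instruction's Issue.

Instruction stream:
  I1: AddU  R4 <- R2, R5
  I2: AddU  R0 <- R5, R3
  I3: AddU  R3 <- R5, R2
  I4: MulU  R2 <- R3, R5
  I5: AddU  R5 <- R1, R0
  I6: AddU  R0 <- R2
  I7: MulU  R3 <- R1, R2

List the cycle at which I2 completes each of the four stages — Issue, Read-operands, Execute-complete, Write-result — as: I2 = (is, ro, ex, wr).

I2 = (6, 7, 9, 10)

I1  is:1  ro:2  ex:4  wr:5
I2  is:6  ro:7  ex:9  wr:10  — struct: AddU busy until I1 writes@5
I3  is:11  ro:12  ex:14  wr:15  — struct: AddU busy until I2 writes@10
I4  is:12  ro:16  ex:19  wr:20  — RAW R3: wait I3 write@15
I5  is:16  ro:17  ex:19  wr:20  — struct: AddU busy until I3 writes@15
I6  is:21  ro:22  ex:24  wr:25  — struct: AddU busy until I5 writes@20
I7  is:22  ro:23  ex:26  wr:27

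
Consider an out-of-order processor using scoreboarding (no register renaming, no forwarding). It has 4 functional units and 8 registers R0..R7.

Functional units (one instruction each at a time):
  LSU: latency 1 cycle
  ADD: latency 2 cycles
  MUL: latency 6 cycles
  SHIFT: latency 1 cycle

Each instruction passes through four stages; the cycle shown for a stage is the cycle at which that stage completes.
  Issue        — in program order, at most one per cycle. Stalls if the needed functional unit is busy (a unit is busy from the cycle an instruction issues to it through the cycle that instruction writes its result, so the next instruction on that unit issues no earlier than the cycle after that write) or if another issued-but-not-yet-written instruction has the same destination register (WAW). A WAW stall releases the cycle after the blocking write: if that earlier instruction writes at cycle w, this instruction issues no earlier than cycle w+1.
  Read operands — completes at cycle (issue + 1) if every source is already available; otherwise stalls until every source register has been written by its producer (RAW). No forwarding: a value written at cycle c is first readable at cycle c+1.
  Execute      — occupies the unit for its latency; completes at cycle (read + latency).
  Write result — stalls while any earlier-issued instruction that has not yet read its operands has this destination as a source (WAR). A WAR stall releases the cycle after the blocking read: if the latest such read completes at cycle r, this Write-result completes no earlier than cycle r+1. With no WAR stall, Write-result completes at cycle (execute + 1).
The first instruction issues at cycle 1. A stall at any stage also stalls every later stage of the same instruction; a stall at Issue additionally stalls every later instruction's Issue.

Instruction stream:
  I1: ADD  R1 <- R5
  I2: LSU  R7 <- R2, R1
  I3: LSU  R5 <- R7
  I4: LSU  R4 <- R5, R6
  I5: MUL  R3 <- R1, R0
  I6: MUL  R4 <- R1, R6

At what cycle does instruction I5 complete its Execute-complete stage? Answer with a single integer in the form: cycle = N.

cycle = 21

I1  is:1  ro:2  ex:4  wr:5
I2  is:2  ro:6  ex:7  wr:8  — RAW R1: wait I1 write@5
I3  is:9  ro:10  ex:11  wr:12  — struct: LSU busy until I2 writes@8
I4  is:13  ro:14  ex:15  wr:16  — struct: LSU busy until I3 writes@12
I5  is:14  ro:15  ex:21  wr:22
I6  is:23  ro:24  ex:30  wr:31  — struct: MUL busy until I5 writes@22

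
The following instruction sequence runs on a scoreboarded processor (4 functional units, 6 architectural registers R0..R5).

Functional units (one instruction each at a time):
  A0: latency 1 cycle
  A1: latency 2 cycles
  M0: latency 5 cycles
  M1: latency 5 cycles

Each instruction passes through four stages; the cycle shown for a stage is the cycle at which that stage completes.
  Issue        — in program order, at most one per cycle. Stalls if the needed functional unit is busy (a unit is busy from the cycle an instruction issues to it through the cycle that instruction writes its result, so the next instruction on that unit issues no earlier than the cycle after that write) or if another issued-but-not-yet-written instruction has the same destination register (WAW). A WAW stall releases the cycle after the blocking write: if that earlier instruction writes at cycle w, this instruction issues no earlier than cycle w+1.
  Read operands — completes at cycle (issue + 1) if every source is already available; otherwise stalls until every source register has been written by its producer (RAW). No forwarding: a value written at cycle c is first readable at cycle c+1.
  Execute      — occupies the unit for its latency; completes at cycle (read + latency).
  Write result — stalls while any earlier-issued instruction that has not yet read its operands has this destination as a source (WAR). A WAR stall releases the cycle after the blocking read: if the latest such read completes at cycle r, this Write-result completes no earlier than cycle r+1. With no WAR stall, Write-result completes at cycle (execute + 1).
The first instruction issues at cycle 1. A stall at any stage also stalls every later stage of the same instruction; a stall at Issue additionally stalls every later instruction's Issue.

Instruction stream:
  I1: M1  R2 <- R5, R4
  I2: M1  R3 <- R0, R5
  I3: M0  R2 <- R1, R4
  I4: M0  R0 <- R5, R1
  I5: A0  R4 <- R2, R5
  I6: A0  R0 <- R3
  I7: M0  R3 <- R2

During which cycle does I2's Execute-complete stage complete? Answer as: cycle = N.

  I1 | 1 | 2 | 7 | 8
  I2 | 9 | 10 | 15 | 16   struct: M1 busy until I1 writes@8
  I3 | 10 | 11 | 16 | 17
  I4 | 18 | 19 | 24 | 25   struct: M0 busy until I3 writes@17
  I5 | 19 | 20 | 21 | 22
  I6 | 26 | 27 | 28 | 29   WAW R0: wait I4 write@25
  I7 | 27 | 28 | 33 | 34

cycle = 15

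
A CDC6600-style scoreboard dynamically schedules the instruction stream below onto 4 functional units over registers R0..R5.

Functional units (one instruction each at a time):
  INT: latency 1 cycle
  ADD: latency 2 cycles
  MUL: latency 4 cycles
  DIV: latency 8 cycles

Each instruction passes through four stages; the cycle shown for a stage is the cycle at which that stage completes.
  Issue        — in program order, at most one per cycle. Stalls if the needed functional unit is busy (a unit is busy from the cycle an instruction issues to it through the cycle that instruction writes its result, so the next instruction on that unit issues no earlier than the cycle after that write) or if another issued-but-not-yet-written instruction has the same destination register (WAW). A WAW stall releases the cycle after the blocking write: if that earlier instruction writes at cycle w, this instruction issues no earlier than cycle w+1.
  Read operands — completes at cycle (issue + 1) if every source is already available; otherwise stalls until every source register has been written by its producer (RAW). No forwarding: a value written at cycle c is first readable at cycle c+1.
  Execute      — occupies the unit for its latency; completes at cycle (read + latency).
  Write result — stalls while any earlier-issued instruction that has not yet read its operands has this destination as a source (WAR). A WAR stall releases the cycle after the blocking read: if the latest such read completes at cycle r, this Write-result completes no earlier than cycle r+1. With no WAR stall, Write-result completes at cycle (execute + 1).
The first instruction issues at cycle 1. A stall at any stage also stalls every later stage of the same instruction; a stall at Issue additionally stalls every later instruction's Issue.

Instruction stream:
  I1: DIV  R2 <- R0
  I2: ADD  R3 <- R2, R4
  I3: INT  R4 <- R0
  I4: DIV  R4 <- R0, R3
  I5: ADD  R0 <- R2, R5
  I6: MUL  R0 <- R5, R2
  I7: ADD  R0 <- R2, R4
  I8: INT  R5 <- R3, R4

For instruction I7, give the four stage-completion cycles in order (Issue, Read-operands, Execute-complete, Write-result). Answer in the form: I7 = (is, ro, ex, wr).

I7 = (28, 29, 31, 32)

I1: IS=1 RO=2 EX=10 WR=11
I2: IS=2 RO=12 EX=14 WR=15  [RAW R2: wait I1 write@11]
I3: IS=3 RO=4 EX=5 WR=13  [WAR R4: wait I2 read@12]
I4: IS=14 RO=16 EX=24 WR=25  [WAW R4: wait I3 write@13; RAW R3: wait I2 write@15]
I5: IS=16 RO=17 EX=19 WR=20  [struct: ADD busy until I2 writes@15]
I6: IS=21 RO=22 EX=26 WR=27  [WAW R0: wait I5 write@20]
I7: IS=28 RO=29 EX=31 WR=32  [WAW R0: wait I6 write@27]
I8: IS=29 RO=30 EX=31 WR=32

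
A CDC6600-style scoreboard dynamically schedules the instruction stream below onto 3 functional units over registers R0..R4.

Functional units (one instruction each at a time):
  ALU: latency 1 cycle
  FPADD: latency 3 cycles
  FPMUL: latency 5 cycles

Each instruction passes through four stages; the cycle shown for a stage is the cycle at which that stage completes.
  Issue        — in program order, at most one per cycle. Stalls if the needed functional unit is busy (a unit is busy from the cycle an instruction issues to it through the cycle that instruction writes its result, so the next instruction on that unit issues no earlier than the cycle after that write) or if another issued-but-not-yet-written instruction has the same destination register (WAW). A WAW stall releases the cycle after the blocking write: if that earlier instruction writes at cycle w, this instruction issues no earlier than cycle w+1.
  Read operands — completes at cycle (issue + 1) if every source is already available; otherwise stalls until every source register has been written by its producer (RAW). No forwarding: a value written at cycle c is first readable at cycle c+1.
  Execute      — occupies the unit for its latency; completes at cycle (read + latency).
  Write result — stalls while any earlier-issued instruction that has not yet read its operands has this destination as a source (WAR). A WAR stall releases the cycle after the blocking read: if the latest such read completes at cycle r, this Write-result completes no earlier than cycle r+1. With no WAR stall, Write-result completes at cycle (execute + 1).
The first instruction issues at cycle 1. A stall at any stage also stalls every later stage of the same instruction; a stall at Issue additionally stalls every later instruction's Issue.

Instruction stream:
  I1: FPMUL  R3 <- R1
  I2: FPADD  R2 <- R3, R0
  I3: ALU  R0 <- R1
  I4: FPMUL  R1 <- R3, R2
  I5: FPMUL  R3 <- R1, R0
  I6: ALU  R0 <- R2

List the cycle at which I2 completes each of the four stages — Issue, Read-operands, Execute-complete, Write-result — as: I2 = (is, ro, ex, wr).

c1: issue I1 (FPMUL)
c2: I1 read-ops; issue I2 (FPADD)
c3: issue I3 (ALU)
c4: I3 read-ops
c5: I3 finished on ALU
c7: I1 finished on FPMUL
c8: I1→R3
c9: I2 read-ops; issue I4 (FPMUL)
c10: I3→R0
c12: I2 finished on FPADD
c13: I2→R2
c14: I4 read-ops
c19: I4 finished on FPMUL
c20: I4→R1
c21: issue I5 (FPMUL)
c22: I5 read-ops; issue I6 (ALU)
c23: I6 read-ops
c24: I6 finished on ALU
c25: I6→R0
c27: I5 finished on FPMUL
c28: I5→R3

I2 = (2, 9, 12, 13)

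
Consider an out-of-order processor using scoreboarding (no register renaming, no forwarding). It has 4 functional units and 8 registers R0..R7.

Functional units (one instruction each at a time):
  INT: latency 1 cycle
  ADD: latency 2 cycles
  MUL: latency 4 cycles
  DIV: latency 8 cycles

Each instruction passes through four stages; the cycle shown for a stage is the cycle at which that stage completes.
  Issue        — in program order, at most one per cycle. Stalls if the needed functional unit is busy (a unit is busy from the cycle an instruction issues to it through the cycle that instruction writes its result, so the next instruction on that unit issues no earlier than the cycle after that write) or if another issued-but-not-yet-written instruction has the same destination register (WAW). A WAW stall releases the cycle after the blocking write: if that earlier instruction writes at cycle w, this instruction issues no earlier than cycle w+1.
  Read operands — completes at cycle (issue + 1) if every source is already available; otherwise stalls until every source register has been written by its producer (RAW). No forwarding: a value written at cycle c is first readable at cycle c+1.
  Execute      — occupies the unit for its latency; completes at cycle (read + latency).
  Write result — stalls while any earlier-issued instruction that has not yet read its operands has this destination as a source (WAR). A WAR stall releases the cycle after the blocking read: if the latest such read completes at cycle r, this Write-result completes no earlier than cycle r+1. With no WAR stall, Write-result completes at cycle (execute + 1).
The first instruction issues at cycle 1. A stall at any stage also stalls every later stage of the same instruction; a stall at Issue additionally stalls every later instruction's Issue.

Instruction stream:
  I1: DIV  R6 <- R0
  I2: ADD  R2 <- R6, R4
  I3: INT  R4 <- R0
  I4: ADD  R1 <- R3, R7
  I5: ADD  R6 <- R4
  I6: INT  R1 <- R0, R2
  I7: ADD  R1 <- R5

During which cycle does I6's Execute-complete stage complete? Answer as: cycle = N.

[I1] 1/2/10/11
[I2] 2/12/14/15  (RAW R6: wait I1 write@11)
[I3] 3/4/5/13  (WAR R4: wait I2 read@12)
[I4] 16/17/19/20  (struct: ADD busy until I2 writes@15)
[I5] 21/22/24/25  (struct: ADD busy until I4 writes@20)
[I6] 22/23/24/25
[I7] 26/27/29/30  (WAW R1: wait I6 write@25)

cycle = 24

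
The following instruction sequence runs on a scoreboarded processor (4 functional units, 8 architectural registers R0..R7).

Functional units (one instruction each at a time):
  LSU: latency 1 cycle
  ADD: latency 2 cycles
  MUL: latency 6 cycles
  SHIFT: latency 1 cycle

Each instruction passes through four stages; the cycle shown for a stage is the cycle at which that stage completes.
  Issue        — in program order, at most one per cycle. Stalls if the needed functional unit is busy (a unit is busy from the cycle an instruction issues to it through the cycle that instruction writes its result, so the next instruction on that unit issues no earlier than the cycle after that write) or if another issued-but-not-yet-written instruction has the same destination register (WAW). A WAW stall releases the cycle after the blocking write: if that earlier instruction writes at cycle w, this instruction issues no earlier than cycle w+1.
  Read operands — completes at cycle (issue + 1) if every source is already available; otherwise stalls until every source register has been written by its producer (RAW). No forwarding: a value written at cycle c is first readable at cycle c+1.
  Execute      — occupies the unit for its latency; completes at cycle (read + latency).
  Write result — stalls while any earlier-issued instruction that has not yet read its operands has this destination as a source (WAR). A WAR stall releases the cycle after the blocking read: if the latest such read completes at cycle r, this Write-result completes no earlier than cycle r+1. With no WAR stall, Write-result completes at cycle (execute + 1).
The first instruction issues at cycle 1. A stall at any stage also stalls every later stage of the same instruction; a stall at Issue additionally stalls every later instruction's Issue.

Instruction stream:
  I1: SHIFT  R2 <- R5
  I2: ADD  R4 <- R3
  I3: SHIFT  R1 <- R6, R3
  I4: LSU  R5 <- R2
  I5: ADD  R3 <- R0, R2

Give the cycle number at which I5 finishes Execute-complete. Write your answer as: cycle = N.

cycle = 10

[I1] 1/2/3/4
[I2] 2/3/5/6
[I3] 5/6/7/8  (struct: SHIFT busy until I1 writes@4)
[I4] 6/7/8/9
[I5] 7/8/10/11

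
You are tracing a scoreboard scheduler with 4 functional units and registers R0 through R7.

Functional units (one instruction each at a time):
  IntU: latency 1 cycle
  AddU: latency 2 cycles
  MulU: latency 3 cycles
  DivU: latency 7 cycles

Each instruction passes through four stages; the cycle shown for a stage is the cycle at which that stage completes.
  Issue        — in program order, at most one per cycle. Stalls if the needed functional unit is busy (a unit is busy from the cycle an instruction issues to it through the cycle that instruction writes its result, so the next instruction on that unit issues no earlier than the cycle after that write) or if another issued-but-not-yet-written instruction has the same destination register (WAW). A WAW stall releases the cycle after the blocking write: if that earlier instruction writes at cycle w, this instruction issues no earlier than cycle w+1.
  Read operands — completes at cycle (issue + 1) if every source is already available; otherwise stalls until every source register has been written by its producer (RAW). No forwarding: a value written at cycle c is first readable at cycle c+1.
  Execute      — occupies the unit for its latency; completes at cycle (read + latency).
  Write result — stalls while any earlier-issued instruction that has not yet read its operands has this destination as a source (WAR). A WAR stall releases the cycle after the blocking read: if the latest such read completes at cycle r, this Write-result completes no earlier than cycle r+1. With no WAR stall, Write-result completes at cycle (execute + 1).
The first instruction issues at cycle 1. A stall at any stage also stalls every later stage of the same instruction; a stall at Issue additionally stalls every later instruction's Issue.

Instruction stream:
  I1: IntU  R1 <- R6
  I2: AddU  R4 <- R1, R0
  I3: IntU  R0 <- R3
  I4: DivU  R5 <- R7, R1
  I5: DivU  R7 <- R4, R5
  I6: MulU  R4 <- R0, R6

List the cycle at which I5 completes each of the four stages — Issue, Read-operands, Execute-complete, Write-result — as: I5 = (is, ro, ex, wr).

I5 = (16, 17, 24, 25)

I1  is:1  ro:2  ex:3  wr:4
I2  is:2  ro:5  ex:7  wr:8  — RAW R1: wait I1 write@4
I3  is:5  ro:6  ex:7  wr:8  — struct: IntU busy until I1 writes@4
I4  is:6  ro:7  ex:14  wr:15
I5  is:16  ro:17  ex:24  wr:25  — struct: DivU busy until I4 writes@15
I6  is:17  ro:18  ex:21  wr:22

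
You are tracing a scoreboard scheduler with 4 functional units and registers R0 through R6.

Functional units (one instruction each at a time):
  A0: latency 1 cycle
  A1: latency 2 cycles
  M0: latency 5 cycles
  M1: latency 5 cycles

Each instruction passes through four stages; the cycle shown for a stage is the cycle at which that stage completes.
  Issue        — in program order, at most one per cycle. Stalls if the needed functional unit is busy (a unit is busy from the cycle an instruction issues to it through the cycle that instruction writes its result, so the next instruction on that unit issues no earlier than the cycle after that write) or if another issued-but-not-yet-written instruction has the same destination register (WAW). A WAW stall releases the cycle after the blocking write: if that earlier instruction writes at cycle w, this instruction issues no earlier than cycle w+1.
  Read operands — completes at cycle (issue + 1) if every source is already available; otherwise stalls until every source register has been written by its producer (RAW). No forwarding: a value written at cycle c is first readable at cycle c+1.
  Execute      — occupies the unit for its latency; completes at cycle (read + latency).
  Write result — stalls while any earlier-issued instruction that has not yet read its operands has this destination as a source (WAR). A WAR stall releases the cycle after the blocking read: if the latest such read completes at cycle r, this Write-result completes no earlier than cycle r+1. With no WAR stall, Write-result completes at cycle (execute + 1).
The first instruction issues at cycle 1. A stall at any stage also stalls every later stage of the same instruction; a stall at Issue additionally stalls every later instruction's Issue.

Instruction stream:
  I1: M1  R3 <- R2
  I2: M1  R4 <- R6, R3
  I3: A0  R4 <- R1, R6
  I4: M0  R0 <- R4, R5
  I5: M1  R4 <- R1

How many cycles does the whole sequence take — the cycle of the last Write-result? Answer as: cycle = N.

c1: issue I1 (M1)
c2: I1 read-ops
c7: I1 finished on M1
c8: I1→R3
c9: issue I2 (M1)
c10: I2 read-ops
c15: I2 finished on M1
c16: I2→R4
c17: issue I3 (A0)
c18: I3 read-ops; issue I4 (M0)
c19: I3 finished on A0
c20: I3→R4
c21: I4 read-ops; issue I5 (M1)
c22: I5 read-ops
c26: I4 finished on M0
c27: I4→R0; I5 finished on M1
c28: I5→R4

cycle = 28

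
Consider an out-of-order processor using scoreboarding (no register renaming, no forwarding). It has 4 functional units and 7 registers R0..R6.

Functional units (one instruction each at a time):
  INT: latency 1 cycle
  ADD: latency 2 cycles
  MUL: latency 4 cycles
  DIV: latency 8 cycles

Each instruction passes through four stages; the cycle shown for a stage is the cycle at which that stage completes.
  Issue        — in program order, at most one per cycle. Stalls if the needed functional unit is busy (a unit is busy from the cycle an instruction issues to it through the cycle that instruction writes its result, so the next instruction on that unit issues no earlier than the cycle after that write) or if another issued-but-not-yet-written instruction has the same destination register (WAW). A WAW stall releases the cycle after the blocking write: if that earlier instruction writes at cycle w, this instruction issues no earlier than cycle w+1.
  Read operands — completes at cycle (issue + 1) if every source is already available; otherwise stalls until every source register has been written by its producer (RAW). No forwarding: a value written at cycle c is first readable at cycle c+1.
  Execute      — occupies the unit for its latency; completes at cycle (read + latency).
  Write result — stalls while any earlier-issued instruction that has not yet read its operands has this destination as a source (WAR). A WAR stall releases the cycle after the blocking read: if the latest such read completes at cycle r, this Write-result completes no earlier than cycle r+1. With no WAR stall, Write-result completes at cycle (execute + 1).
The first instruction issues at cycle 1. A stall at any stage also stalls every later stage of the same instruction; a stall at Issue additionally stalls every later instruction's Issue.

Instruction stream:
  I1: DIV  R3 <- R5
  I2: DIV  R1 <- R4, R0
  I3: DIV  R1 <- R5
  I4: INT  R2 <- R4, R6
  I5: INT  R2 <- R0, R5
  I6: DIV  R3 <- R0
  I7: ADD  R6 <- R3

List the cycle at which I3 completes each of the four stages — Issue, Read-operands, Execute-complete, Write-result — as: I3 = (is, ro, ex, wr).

I1 -> (1, 2, 10, 11)
I2 -> (12, 13, 21, 22)  // struct: DIV busy until I1 writes@11
I3 -> (23, 24, 32, 33)  // struct: DIV busy until I2 writes@22
I4 -> (24, 25, 26, 27)
I5 -> (28, 29, 30, 31)  // struct: INT busy until I4 writes@27
I6 -> (34, 35, 43, 44)  // struct: DIV busy until I3 writes@33
I7 -> (35, 45, 47, 48)  // RAW R3: wait I6 write@44

I3 = (23, 24, 32, 33)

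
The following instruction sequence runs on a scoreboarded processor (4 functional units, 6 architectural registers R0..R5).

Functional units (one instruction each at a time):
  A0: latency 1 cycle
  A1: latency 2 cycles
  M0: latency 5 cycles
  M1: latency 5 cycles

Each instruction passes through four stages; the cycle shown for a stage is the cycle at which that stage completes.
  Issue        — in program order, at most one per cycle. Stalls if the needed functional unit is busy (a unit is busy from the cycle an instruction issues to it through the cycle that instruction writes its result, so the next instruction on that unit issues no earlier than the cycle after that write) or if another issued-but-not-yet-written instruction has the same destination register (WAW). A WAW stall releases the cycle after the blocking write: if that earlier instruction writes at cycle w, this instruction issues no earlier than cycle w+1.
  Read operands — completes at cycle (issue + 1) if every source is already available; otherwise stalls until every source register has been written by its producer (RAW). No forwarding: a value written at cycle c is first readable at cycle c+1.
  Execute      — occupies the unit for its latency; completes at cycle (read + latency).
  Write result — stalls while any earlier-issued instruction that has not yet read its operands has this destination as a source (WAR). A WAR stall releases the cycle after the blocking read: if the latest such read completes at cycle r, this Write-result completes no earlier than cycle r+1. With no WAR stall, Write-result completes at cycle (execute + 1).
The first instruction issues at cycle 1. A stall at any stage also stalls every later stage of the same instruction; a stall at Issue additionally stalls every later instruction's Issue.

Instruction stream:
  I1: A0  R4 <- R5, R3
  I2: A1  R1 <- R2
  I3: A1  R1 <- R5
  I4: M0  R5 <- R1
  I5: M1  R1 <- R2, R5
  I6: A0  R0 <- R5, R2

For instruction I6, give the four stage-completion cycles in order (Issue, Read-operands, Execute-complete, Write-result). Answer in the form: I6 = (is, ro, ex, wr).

I6 = (13, 19, 20, 21)

1) issue 1, read 2, done 3, write 4
2) issue 2, read 3, done 5, write 6
3) issue 7, read 8, done 10, write 11  <struct: A1 busy until I2 writes@6>
4) issue 8, read 12, done 17, write 18  <RAW R1: wait I3 write@11>
5) issue 12, read 19, done 24, write 25  <WAW R1: wait I3 write@11 / RAW R5: wait I4 write@18>
6) issue 13, read 19, done 20, write 21  <RAW R5: wait I4 write@18>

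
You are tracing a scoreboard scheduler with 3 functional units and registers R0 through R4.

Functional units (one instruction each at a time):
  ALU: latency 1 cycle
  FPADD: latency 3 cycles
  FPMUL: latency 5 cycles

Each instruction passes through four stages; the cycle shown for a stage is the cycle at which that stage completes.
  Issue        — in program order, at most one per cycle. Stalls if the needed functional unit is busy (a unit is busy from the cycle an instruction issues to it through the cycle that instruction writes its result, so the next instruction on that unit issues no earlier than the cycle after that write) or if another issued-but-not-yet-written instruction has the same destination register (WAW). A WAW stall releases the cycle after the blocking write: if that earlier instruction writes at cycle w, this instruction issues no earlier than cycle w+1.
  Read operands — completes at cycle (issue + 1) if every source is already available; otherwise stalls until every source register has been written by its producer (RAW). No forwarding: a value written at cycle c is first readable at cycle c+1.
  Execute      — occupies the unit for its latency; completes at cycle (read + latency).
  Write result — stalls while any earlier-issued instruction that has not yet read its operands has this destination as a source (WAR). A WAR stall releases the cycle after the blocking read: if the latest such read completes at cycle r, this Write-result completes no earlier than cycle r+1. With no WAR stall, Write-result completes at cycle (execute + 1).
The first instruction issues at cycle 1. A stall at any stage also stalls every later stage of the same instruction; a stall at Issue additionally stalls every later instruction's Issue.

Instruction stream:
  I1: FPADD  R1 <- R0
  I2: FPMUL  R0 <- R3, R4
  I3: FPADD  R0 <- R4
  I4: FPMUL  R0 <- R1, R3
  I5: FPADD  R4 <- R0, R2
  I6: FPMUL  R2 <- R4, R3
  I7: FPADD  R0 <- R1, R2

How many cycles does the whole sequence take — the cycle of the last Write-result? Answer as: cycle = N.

[1] issue I1 (FPADD)
[2] I1 read-ops; issue I2 (FPMUL)
[3] I2 read-ops
[5] I1 finished on FPADD
[6] I1→R1
[8] I2 finished on FPMUL
[9] I2→R0
[10] issue I3 (FPADD)
[11] I3 read-ops
[14] I3 finished on FPADD
[15] I3→R0
[16] issue I4 (FPMUL)
[17] I4 read-ops; issue I5 (FPADD)
[22] I4 finished on FPMUL
[23] I4→R0
[24] I5 read-ops; issue I6 (FPMUL)
[27] I5 finished on FPADD
[28] I5→R4
[29] I6 read-ops; issue I7 (FPADD)
[34] I6 finished on FPMUL
[35] I6→R2
[36] I7 read-ops
[39] I7 finished on FPADD
[40] I7→R0

cycle = 40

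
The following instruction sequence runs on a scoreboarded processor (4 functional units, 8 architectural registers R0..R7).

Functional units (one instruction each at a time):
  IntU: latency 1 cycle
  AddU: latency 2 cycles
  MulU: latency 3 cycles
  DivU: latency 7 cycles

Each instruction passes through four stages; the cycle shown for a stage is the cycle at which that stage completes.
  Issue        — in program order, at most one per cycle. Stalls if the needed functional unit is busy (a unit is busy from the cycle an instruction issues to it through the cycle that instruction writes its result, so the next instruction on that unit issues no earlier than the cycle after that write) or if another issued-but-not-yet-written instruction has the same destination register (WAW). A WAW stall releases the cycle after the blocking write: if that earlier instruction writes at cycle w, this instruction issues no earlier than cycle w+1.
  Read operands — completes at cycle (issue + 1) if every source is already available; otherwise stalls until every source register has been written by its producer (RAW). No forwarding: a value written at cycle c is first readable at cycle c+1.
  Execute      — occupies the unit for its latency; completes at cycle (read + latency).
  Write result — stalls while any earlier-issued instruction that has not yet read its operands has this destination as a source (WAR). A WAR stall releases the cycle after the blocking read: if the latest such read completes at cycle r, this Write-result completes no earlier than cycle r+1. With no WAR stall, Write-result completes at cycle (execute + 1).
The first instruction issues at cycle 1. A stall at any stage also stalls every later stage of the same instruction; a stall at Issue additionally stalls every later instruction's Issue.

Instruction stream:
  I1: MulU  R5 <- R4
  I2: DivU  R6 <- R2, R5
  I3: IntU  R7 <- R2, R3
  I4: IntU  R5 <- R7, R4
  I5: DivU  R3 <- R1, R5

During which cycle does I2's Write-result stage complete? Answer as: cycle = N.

cycle 1: I1 dispatched to MulU
cycle 2: I1 operands ready, I2 dispatched to DivU
cycle 3: I3 dispatched to IntU
cycle 4: I3 operands ready
cycle 5: I1 complete, I3 complete
cycle 6: R5←I1, R7←I3
cycle 7: I2 operands ready, I4 dispatched to IntU
cycle 8: I4 operands ready
cycle 9: I4 complete
cycle 10: R5←I4
cycle 14: I2 complete
cycle 15: R6←I2
cycle 16: I5 dispatched to DivU
cycle 17: I5 operands ready
cycle 24: I5 complete
cycle 25: R3←I5

cycle = 15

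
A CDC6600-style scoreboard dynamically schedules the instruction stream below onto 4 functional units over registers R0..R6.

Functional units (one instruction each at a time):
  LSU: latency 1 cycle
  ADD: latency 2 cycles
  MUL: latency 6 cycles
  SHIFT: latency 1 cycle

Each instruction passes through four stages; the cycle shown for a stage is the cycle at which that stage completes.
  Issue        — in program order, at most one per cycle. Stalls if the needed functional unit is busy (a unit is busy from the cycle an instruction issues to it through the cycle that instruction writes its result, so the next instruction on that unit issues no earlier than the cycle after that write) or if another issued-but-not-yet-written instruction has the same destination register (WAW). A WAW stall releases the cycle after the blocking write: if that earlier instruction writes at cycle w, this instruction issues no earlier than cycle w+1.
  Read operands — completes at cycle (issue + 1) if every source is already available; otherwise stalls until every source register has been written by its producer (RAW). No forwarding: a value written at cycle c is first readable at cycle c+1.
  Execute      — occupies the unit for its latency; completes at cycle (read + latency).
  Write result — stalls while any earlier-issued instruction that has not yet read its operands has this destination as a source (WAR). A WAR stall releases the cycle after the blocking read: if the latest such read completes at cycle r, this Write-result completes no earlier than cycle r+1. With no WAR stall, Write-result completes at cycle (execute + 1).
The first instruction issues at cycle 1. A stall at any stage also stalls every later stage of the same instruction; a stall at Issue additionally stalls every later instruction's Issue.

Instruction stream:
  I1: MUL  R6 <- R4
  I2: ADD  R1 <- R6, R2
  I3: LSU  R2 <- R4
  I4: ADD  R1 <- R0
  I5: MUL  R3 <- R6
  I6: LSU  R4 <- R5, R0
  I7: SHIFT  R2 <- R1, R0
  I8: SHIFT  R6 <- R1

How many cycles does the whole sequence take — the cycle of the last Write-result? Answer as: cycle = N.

[I1] 1/2/8/9
[I2] 2/10/12/13  (RAW R6: wait I1 write@9)
[I3] 3/4/5/11  (WAR R2: wait I2 read@10)
[I4] 14/15/17/18  (struct: ADD busy until I2 writes@13)
[I5] 15/16/22/23
[I6] 16/17/18/19
[I7] 17/19/20/21  (RAW R1: wait I4 write@18)
[I8] 22/23/24/25  (struct: SHIFT busy until I7 writes@21)

cycle = 25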